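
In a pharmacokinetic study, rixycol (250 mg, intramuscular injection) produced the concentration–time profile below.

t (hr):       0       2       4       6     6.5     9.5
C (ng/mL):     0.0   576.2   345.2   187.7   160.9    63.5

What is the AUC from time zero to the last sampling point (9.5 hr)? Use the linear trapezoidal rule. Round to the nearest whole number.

AUC = 2454 ng/mL·hr

Trapezoidal AUC_0→9.5:
  [0→2]: (0.0+576.2)/2 × 2 = 576.2
  [2→4]: (576.2+345.2)/2 × 2 = 921.4
  [4→6]: (345.2+187.7)/2 × 2 = 532.9
  [6→6.5]: (187.7+160.9)/2 × 0.5 = 87.15
  [6.5→9.5]: (160.9+63.5)/2 × 3 = 336.6
  Sum = 2454.25 ng/mL·hr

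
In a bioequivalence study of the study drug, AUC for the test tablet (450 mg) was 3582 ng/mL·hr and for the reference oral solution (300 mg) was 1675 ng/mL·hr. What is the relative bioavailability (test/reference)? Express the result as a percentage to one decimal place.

F_rel = (AUC_test/D_test) / (AUC_ref/D_ref)
      = (3582/450) / (1675/300)
      = 7.96 / 5.58333 = 1.4257 = 142.57%

F_rel = 142.6%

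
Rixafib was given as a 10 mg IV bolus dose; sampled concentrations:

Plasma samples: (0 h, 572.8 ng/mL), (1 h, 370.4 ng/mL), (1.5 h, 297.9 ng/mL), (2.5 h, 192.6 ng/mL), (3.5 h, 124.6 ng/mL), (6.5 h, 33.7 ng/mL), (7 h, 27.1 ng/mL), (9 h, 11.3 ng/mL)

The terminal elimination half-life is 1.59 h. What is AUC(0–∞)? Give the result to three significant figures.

AUC = 1360 ng/mL·h

Trapezoidal AUC_0→9:
  [0→1]: (572.8+370.4)/2 × 1 = 471.6
  [1→1.5]: (370.4+297.9)/2 × 0.5 = 167.075
  [1.5→2.5]: (297.9+192.6)/2 × 1 = 245.25
  [2.5→3.5]: (192.6+124.6)/2 × 1 = 158.6
  [3.5→6.5]: (124.6+33.7)/2 × 3 = 237.45
  [6.5→7]: (33.7+27.1)/2 × 0.5 = 15.2
  [7→9]: (27.1+11.3)/2 × 2 = 38.4
  Sum = 1333.575 ng/mL·h
k_e = ln2 / t½ = 0.693147 / 1.59 = 0.4359 h^-1
Extrapolated tail: C_last / k_e = 11.3 / 0.4359 = 25.923
AUC_0→∞ = 1333.575 + 25.923 = 1359.498 ng/mL·h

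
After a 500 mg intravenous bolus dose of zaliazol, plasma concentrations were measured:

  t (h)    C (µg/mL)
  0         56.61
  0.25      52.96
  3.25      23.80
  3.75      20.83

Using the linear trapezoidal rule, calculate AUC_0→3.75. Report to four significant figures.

Trapezoidal AUC_0→3.75:
  [0→0.25]: (56.61+52.96)/2 × 0.25 = 13.69625
  [0.25→3.25]: (52.96+23.80)/2 × 3 = 115.14
  [3.25→3.75]: (23.80+20.83)/2 × 0.5 = 11.1575
  Sum = 139.99375 µg/mL·h

AUC = 140.0 µg/mL·h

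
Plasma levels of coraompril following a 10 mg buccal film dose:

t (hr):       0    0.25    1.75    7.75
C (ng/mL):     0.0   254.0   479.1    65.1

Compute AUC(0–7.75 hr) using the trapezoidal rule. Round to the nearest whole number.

Trapezoidal AUC_0→7.75:
  [0→0.25]: (0.0+254.0)/2 × 0.25 = 31.75
  [0.25→1.75]: (254.0+479.1)/2 × 1.5 = 549.825
  [1.75→7.75]: (479.1+65.1)/2 × 6 = 1632.6
  Sum = 2214.175 ng/mL·hr

AUC = 2214 ng/mL·hr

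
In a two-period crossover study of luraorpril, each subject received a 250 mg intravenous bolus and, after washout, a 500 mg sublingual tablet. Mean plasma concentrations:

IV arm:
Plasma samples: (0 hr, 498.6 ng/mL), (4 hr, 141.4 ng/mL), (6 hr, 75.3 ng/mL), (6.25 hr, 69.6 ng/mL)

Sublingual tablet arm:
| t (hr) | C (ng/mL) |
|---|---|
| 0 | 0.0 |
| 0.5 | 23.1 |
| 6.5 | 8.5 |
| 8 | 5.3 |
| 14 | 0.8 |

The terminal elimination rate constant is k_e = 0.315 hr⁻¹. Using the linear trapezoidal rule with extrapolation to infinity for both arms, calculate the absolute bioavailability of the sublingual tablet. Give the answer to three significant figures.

F = 0.0380

Trapezoidal AUC_0→6.25 (IV):
  [0→4]: (498.6+141.4)/2 × 4 = 1280.0
  [4→6]: (141.4+75.3)/2 × 2 = 216.7
  [6→6.25]: (75.3+69.6)/2 × 0.25 = 18.1125
  Sum = 1514.8125 ng/mL·hr
IV tail: 69.6/0.315 = 220.952; AUC_iv,0→∞ = 1514.8125 + 220.952 = 1735.7645 ng/mL·hr
Trapezoidal AUC_0→14 (sublingual tablet):
  [0→0.5]: (0.0+23.1)/2 × 0.5 = 5.775
  [0.5→6.5]: (23.1+8.5)/2 × 6 = 94.8
  [6.5→8]: (8.5+5.3)/2 × 1.5 = 10.35
  [8→14]: (5.3+0.8)/2 × 6 = 18.3
  Sum = 129.225 ng/mL·hr
sublingual tablet tail: 0.8/0.315 = 2.540; AUC_ev,0→∞ = 129.225 + 2.540 = 131.765 ng/mL·hr
F = (AUC_ev/D_ev)/(AUC_iv/D_iv) = (131.765/500)/(1735.7645/250) = 0.26353/6.943058 = 0.0380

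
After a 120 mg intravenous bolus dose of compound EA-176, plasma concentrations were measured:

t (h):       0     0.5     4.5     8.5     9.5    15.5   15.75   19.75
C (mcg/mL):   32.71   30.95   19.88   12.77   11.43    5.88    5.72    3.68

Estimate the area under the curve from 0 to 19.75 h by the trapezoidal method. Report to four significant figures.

AUC = 267.2 mcg/mL·h

Trapezoidal AUC_0→19.75:
  [0→0.5]: (32.71+30.95)/2 × 0.5 = 15.915
  [0.5→4.5]: (30.95+19.88)/2 × 4 = 101.66
  [4.5→8.5]: (19.88+12.77)/2 × 4 = 65.3
  [8.5→9.5]: (12.77+11.43)/2 × 1 = 12.1
  [9.5→15.5]: (11.43+5.88)/2 × 6 = 51.93
  [15.5→15.75]: (5.88+5.72)/2 × 0.25 = 1.45
  [15.75→19.75]: (5.72+3.68)/2 × 4 = 18.8
  Sum = 267.155 mcg/mL·h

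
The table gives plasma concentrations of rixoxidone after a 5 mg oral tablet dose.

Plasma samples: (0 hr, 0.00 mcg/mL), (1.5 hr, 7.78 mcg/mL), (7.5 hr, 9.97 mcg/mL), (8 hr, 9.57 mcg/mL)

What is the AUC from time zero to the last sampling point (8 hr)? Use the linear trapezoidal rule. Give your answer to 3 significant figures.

AUC = 64.0 mcg/mL·hr

Trapezoidal AUC_0→8:
  [0→1.5]: (0.00+7.78)/2 × 1.5 = 5.835
  [1.5→7.5]: (7.78+9.97)/2 × 6 = 53.25
  [7.5→8]: (9.97+9.57)/2 × 0.5 = 4.885
  Sum = 63.97 mcg/mL·hr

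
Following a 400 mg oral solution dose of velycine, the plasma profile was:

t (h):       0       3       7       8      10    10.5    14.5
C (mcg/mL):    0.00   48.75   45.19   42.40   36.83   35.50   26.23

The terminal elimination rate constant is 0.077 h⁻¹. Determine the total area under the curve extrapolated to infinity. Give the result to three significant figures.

AUC = 866 mcg/mL·h

Trapezoidal AUC_0→14.5:
  [0→3]: (0.00+48.75)/2 × 3 = 73.125
  [3→7]: (48.75+45.19)/2 × 4 = 187.88
  [7→8]: (45.19+42.40)/2 × 1 = 43.795
  [8→10]: (42.40+36.83)/2 × 2 = 79.23
  [10→10.5]: (36.83+35.50)/2 × 0.5 = 18.0825
  [10.5→14.5]: (35.50+26.23)/2 × 4 = 123.46
  Sum = 525.5725 mcg/mL·h
Extrapolated tail: C_last / k_e = 26.23 / 0.077 = 340.649
AUC_0→∞ = 525.5725 + 340.649 = 866.2215 mcg/mL·h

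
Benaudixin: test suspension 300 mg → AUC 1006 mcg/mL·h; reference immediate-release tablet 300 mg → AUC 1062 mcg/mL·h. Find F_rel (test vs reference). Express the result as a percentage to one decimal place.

F_rel = 94.7%

F_rel = (AUC_test/D_test) / (AUC_ref/D_ref)
      = (1006/300) / (1062/300)
      = 3.35333 / 3.54 = 0.9473 = 94.73%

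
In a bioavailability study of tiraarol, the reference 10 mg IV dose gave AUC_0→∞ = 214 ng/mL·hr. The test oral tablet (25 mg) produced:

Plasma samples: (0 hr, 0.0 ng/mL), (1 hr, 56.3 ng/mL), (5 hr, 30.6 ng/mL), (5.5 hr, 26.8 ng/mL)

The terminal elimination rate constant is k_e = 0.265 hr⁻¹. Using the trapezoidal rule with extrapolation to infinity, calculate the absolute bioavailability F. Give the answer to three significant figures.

Trapezoidal AUC_0→5.5 (oral tablet):
  [0→1]: (0.0+56.3)/2 × 1 = 28.15
  [1→5]: (56.3+30.6)/2 × 4 = 173.8
  [5→5.5]: (30.6+26.8)/2 × 0.5 = 14.35
  Sum = 216.3 ng/mL·hr
Tail: C_last/k_e = 26.8/0.265 = 101.132
AUC_0→∞ (oral tablet) = 216.3 + 101.132 = 317.432 ng/mL·hr
F = (AUC_ev/D_ev)/(AUC_iv/D_iv) = (317.432/25)/(214/10) = 12.69728/21.4 = 0.5933

F = 0.593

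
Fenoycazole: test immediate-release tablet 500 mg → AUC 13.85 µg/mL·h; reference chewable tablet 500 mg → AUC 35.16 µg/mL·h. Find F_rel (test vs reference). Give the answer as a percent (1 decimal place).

F_rel = 39.4%

F_rel = (AUC_test/D_test) / (AUC_ref/D_ref)
      = (13.85/500) / (35.16/500)
      = 0.0277 / 0.07032 = 0.3939 = 39.39%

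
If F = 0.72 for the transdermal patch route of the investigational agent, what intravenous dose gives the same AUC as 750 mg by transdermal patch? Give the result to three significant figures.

D_iv = 540 mg

Systemic exposure from an extravascular dose = F × D_ev, so the equivalent IV dose is F × D_ev.
D_iv = F × D_ev = 0.72 × 750 = 540 mg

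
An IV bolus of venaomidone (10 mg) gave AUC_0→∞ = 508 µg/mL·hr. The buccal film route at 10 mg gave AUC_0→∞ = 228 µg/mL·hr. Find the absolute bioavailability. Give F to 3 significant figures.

F = (AUC_ev / D_ev) / (AUC_iv / D_iv)
  = (228/10) / (508/10)
  = 22.8 / 50.8 = 0.4488

F = 0.449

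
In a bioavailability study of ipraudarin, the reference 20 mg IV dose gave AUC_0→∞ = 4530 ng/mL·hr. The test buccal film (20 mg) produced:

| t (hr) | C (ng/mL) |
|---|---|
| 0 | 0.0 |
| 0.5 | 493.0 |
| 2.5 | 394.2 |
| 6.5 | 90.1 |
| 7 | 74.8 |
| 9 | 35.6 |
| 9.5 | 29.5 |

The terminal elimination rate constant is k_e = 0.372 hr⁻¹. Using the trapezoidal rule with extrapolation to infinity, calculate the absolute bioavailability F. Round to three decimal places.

Trapezoidal AUC_0→9.5 (buccal film):
  [0→0.5]: (0.0+493.0)/2 × 0.5 = 123.25
  [0.5→2.5]: (493.0+394.2)/2 × 2 = 887.2
  [2.5→6.5]: (394.2+90.1)/2 × 4 = 968.6
  [6.5→7]: (90.1+74.8)/2 × 0.5 = 41.225
  [7→9]: (74.8+35.6)/2 × 2 = 110.4
  [9→9.5]: (35.6+29.5)/2 × 0.5 = 16.275
  Sum = 2146.95 ng/mL·hr
Tail: C_last/k_e = 29.5/0.372 = 79.301
AUC_0→∞ (buccal film) = 2146.95 + 79.301 = 2226.251 ng/mL·hr
F = (AUC_ev/D_ev)/(AUC_iv/D_iv) = (2226.251/20)/(4530/20) = 111.31255/226.5 = 0.4914

F = 0.491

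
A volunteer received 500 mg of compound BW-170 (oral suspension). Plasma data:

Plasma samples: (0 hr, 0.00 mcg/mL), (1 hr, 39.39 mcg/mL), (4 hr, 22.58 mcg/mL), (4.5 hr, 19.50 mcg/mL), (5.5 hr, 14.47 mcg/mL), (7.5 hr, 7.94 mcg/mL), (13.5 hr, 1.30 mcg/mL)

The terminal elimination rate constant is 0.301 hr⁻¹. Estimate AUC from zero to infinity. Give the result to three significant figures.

AUC = 195 mcg/mL·hr

Trapezoidal AUC_0→13.5:
  [0→1]: (0.00+39.39)/2 × 1 = 19.695
  [1→4]: (39.39+22.58)/2 × 3 = 92.955
  [4→4.5]: (22.58+19.50)/2 × 0.5 = 10.52
  [4.5→5.5]: (19.50+14.47)/2 × 1 = 16.985
  [5.5→7.5]: (14.47+7.94)/2 × 2 = 22.41
  [7.5→13.5]: (7.94+1.30)/2 × 6 = 27.72
  Sum = 190.285 mcg/mL·hr
Extrapolated tail: C_last / k_e = 1.30 / 0.301 = 4.319
AUC_0→∞ = 190.285 + 4.319 = 194.604 mcg/mL·hr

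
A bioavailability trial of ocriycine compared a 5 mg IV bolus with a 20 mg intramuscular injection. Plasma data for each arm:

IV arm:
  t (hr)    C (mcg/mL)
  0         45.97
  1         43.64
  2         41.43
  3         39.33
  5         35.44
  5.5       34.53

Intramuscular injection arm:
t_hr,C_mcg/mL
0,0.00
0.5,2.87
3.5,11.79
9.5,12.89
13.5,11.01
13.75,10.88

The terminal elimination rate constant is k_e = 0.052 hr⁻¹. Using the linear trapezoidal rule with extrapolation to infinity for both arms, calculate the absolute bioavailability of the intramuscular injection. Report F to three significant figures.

F = 0.101

Trapezoidal AUC_0→5.5 (IV):
  [0→1]: (45.97+43.64)/2 × 1 = 44.805
  [1→2]: (43.64+41.43)/2 × 1 = 42.535
  [2→3]: (41.43+39.33)/2 × 1 = 40.38
  [3→5]: (39.33+35.44)/2 × 2 = 74.77
  [5→5.5]: (35.44+34.53)/2 × 0.5 = 17.4925
  Sum = 219.9825 mcg/mL·hr
IV tail: 34.53/0.052 = 664.038; AUC_iv,0→∞ = 219.9825 + 664.038 = 884.0205 mcg/mL·hr
Trapezoidal AUC_0→13.75 (intramuscular injection):
  [0→0.5]: (0.00+2.87)/2 × 0.5 = 0.7175
  [0.5→3.5]: (2.87+11.79)/2 × 3 = 21.99
  [3.5→9.5]: (11.79+12.89)/2 × 6 = 74.04
  [9.5→13.5]: (12.89+11.01)/2 × 4 = 47.8
  [13.5→13.75]: (11.01+10.88)/2 × 0.25 = 2.73625
  Sum = 147.28375 mcg/mL·hr
intramuscular injection tail: 10.88/0.052 = 209.231; AUC_ev,0→∞ = 147.28375 + 209.231 = 356.51475 mcg/mL·hr
F = (AUC_ev/D_ev)/(AUC_iv/D_iv) = (356.51475/20)/(884.0205/5) = 17.8257/176.8041 = 0.1008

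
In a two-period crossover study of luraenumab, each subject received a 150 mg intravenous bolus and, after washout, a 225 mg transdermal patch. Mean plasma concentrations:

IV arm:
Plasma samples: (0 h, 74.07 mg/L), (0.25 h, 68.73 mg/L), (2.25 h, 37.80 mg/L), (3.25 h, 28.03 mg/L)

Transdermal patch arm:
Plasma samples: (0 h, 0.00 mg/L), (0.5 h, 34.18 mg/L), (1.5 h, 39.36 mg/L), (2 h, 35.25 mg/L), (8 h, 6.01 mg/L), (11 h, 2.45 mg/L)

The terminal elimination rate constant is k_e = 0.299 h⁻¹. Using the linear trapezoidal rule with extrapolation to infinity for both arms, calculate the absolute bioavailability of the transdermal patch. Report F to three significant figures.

F = 0.554

Trapezoidal AUC_0→3.25 (IV):
  [0→0.25]: (74.07+68.73)/2 × 0.25 = 17.85
  [0.25→2.25]: (68.73+37.80)/2 × 2 = 106.53
  [2.25→3.25]: (37.80+28.03)/2 × 1 = 32.915
  Sum = 157.295 mg/L·h
IV tail: 28.03/0.299 = 93.746; AUC_iv,0→∞ = 157.295 + 93.746 = 251.041 mg/L·h
Trapezoidal AUC_0→11 (transdermal patch):
  [0→0.5]: (0.00+34.18)/2 × 0.5 = 8.545
  [0.5→1.5]: (34.18+39.36)/2 × 1 = 36.77
  [1.5→2]: (39.36+35.25)/2 × 0.5 = 18.6525
  [2→8]: (35.25+6.01)/2 × 6 = 123.78
  [8→11]: (6.01+2.45)/2 × 3 = 12.69
  Sum = 200.4375 mg/L·h
transdermal patch tail: 2.45/0.299 = 8.194; AUC_ev,0→∞ = 200.4375 + 8.194 = 208.6315 mg/L·h
F = (AUC_ev/D_ev)/(AUC_iv/D_iv) = (208.6315/225)/(251.041/150) = 0.927251/1.67361 = 0.5540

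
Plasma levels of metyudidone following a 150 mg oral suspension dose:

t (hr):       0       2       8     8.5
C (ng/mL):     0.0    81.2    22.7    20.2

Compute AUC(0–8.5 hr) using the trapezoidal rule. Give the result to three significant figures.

Trapezoidal AUC_0→8.5:
  [0→2]: (0.0+81.2)/2 × 2 = 81.2
  [2→8]: (81.2+22.7)/2 × 6 = 311.7
  [8→8.5]: (22.7+20.2)/2 × 0.5 = 10.725
  Sum = 403.625 ng/mL·hr

AUC = 404 ng/mL·hr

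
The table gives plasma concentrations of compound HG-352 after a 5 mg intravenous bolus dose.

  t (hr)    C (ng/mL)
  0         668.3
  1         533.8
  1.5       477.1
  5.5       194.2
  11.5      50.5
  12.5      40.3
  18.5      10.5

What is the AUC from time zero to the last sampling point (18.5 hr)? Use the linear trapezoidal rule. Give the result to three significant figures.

AUC = 3130 ng/mL·hr

Trapezoidal AUC_0→18.5:
  [0→1]: (668.3+533.8)/2 × 1 = 601.05
  [1→1.5]: (533.8+477.1)/2 × 0.5 = 252.725
  [1.5→5.5]: (477.1+194.2)/2 × 4 = 1342.6
  [5.5→11.5]: (194.2+50.5)/2 × 6 = 734.1
  [11.5→12.5]: (50.5+40.3)/2 × 1 = 45.4
  [12.5→18.5]: (40.3+10.5)/2 × 6 = 152.4
  Sum = 3128.275 ng/mL·hr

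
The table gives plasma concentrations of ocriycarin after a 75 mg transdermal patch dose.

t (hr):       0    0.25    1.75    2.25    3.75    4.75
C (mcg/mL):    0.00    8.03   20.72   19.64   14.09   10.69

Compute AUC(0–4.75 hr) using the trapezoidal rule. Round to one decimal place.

Trapezoidal AUC_0→4.75:
  [0→0.25]: (0.00+8.03)/2 × 0.25 = 1.00375
  [0.25→1.75]: (8.03+20.72)/2 × 1.5 = 21.5625
  [1.75→2.25]: (20.72+19.64)/2 × 0.5 = 10.09
  [2.25→3.75]: (19.64+14.09)/2 × 1.5 = 25.2975
  [3.75→4.75]: (14.09+10.69)/2 × 1 = 12.39
  Sum = 70.34375 mcg/mL·hr

AUC = 70.3 mcg/mL·hr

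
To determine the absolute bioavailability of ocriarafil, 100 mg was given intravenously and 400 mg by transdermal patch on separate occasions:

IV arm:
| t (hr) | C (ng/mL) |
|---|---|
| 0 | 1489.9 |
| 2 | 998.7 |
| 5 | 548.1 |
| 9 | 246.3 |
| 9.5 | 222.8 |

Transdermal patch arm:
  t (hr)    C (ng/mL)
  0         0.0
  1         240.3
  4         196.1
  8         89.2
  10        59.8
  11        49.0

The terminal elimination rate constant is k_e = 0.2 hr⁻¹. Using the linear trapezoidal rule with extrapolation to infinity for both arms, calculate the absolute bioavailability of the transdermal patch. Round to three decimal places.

F = 0.059

Trapezoidal AUC_0→9.5 (IV):
  [0→2]: (1489.9+998.7)/2 × 2 = 2488.6
  [2→5]: (998.7+548.1)/2 × 3 = 2320.2
  [5→9]: (548.1+246.3)/2 × 4 = 1588.8
  [9→9.5]: (246.3+222.8)/2 × 0.5 = 117.275
  Sum = 6514.875 ng/mL·hr
IV tail: 222.8/0.2 = 1114.000; AUC_iv,0→∞ = 6514.875 + 1114.000 = 7628.875 ng/mL·hr
Trapezoidal AUC_0→11 (transdermal patch):
  [0→1]: (0.0+240.3)/2 × 1 = 120.15
  [1→4]: (240.3+196.1)/2 × 3 = 654.6
  [4→8]: (196.1+89.2)/2 × 4 = 570.6
  [8→10]: (89.2+59.8)/2 × 2 = 149.0
  [10→11]: (59.8+49.0)/2 × 1 = 54.4
  Sum = 1548.75 ng/mL·hr
transdermal patch tail: 49.0/0.2 = 245.000; AUC_ev,0→∞ = 1548.75 + 245.000 = 1793.75 ng/mL·hr
F = (AUC_ev/D_ev)/(AUC_iv/D_iv) = (1793.75/400)/(7628.875/100) = 4.484375/76.28875 = 0.0588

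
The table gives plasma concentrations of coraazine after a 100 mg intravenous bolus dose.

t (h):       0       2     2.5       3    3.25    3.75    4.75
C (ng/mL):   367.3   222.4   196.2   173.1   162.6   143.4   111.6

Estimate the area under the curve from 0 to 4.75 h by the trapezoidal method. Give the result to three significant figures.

AUC = 1030 ng/mL·h

Trapezoidal AUC_0→4.75:
  [0→2]: (367.3+222.4)/2 × 2 = 589.7
  [2→2.5]: (222.4+196.2)/2 × 0.5 = 104.65
  [2.5→3]: (196.2+173.1)/2 × 0.5 = 92.325
  [3→3.25]: (173.1+162.6)/2 × 0.25 = 41.9625
  [3.25→3.75]: (162.6+143.4)/2 × 0.5 = 76.5
  [3.75→4.75]: (143.4+111.6)/2 × 1 = 127.5
  Sum = 1032.6375 ng/mL·h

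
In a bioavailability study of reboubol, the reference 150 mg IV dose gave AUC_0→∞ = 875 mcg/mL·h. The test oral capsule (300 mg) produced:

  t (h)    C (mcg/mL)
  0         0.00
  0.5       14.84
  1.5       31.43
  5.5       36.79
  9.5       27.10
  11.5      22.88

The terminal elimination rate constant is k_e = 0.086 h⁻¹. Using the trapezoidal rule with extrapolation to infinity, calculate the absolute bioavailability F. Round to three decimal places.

Trapezoidal AUC_0→11.5 (oral capsule):
  [0→0.5]: (0.00+14.84)/2 × 0.5 = 3.71
  [0.5→1.5]: (14.84+31.43)/2 × 1 = 23.135
  [1.5→5.5]: (31.43+36.79)/2 × 4 = 136.44
  [5.5→9.5]: (36.79+27.10)/2 × 4 = 127.78
  [9.5→11.5]: (27.10+22.88)/2 × 2 = 49.98
  Sum = 341.045 mcg/mL·h
Tail: C_last/k_e = 22.88/0.086 = 266.047
AUC_0→∞ (oral capsule) = 341.045 + 266.047 = 607.092 mcg/mL·h
F = (AUC_ev/D_ev)/(AUC_iv/D_iv) = (607.092/300)/(875/150) = 2.02364/5.83333 = 0.3469

F = 0.347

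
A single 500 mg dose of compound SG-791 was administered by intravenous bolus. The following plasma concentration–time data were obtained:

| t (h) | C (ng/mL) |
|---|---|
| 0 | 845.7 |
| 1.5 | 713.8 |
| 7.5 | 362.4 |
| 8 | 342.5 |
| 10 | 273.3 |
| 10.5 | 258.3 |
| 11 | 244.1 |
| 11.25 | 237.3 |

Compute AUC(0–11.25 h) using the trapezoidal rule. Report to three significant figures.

AUC = 5510 ng/mL·h

Trapezoidal AUC_0→11.25:
  [0→1.5]: (845.7+713.8)/2 × 1.5 = 1169.625
  [1.5→7.5]: (713.8+362.4)/2 × 6 = 3228.6
  [7.5→8]: (362.4+342.5)/2 × 0.5 = 176.225
  [8→10]: (342.5+273.3)/2 × 2 = 615.8
  [10→10.5]: (273.3+258.3)/2 × 0.5 = 132.9
  [10.5→11]: (258.3+244.1)/2 × 0.5 = 125.6
  [11→11.25]: (244.1+237.3)/2 × 0.25 = 60.175
  Sum = 5508.925 ng/mL·h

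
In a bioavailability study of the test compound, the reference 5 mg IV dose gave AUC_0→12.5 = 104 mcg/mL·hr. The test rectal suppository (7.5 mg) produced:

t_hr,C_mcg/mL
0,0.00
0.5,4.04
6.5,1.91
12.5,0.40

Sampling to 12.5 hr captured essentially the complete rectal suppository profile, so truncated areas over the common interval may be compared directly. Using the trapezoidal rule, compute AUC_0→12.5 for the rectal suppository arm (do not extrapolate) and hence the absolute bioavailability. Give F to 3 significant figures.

F = 0.165

Trapezoidal AUC_0→12.5 (rectal suppository):
  [0→0.5]: (0.00+4.04)/2 × 0.5 = 1.01
  [0.5→6.5]: (4.04+1.91)/2 × 6 = 17.85
  [6.5→12.5]: (1.91+0.40)/2 × 6 = 6.93
  Sum = 25.79 mcg/mL·hr
F = (AUC_ev/D_ev)/(AUC_iv/D_iv) = (25.79/7.5)/(104/5) = 3.43867/20.8 = 0.1653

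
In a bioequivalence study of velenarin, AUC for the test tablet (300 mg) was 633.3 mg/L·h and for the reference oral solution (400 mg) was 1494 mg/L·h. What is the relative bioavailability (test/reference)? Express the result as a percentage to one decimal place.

F_rel = 56.5%

F_rel = (AUC_test/D_test) / (AUC_ref/D_ref)
      = (633.3/300) / (1494/400)
      = 2.111 / 3.735 = 0.5652 = 56.52%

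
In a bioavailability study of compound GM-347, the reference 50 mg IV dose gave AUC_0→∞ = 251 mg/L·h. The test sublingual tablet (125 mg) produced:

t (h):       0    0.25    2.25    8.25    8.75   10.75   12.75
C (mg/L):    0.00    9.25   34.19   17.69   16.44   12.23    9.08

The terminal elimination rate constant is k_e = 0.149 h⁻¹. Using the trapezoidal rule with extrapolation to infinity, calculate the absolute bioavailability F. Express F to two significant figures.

Trapezoidal AUC_0→12.75 (sublingual tablet):
  [0→0.25]: (0.00+9.25)/2 × 0.25 = 1.15625
  [0.25→2.25]: (9.25+34.19)/2 × 2 = 43.44
  [2.25→8.25]: (34.19+17.69)/2 × 6 = 155.64
  [8.25→8.75]: (17.69+16.44)/2 × 0.5 = 8.5325
  [8.75→10.75]: (16.44+12.23)/2 × 2 = 28.67
  [10.75→12.75]: (12.23+9.08)/2 × 2 = 21.31
  Sum = 258.74875 mg/L·h
Tail: C_last/k_e = 9.08/0.149 = 60.940
AUC_0→∞ (sublingual tablet) = 258.74875 + 60.940 = 319.68875 mg/L·h
F = (AUC_ev/D_ev)/(AUC_iv/D_iv) = (319.68875/125)/(251/50) = 2.55751/5.02 = 0.5095

F = 0.51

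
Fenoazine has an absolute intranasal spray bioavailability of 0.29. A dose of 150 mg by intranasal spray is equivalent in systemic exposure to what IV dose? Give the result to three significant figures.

D_iv = 43.5 mg

Systemic exposure from an extravascular dose = F × D_ev, so the equivalent IV dose is F × D_ev.
D_iv = F × D_ev = 0.29 × 150 = 43.5 mg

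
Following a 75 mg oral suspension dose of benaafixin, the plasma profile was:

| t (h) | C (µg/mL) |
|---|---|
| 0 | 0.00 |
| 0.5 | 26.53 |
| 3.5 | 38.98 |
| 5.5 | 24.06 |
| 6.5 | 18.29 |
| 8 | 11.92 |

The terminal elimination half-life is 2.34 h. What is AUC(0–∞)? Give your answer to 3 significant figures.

AUC = 252 µg/mL·h

Trapezoidal AUC_0→8:
  [0→0.5]: (0.00+26.53)/2 × 0.5 = 6.6325
  [0.5→3.5]: (26.53+38.98)/2 × 3 = 98.265
  [3.5→5.5]: (38.98+24.06)/2 × 2 = 63.04
  [5.5→6.5]: (24.06+18.29)/2 × 1 = 21.175
  [6.5→8]: (18.29+11.92)/2 × 1.5 = 22.6575
  Sum = 211.77 µg/mL·h
k_e = ln2 / t½ = 0.693147 / 2.34 = 0.2962 h^-1
Extrapolated tail: C_last / k_e = 11.92 / 0.2962 = 40.243
AUC_0→∞ = 211.77 + 40.243 = 252.013 µg/mL·h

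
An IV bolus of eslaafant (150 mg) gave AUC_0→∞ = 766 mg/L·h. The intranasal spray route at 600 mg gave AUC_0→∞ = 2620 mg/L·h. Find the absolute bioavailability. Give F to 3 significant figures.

F = (AUC_ev / D_ev) / (AUC_iv / D_iv)
  = (2620/600) / (766/150)
  = 4.36667 / 5.10667 = 0.8551

F = 0.855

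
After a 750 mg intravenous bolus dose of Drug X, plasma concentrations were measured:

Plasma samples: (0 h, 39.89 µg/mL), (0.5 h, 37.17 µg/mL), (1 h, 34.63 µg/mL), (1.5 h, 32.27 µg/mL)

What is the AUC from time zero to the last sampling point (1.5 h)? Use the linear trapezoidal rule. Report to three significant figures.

Trapezoidal AUC_0→1.5:
  [0→0.5]: (39.89+37.17)/2 × 0.5 = 19.265
  [0.5→1]: (37.17+34.63)/2 × 0.5 = 17.95
  [1→1.5]: (34.63+32.27)/2 × 0.5 = 16.725
  Sum = 53.94 µg/mL·h

AUC = 53.9 µg/mL·h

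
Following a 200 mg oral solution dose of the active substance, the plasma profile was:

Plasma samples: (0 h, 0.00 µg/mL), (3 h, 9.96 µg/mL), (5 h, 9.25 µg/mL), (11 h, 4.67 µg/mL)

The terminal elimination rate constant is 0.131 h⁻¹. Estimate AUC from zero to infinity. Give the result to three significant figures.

Trapezoidal AUC_0→11:
  [0→3]: (0.00+9.96)/2 × 3 = 14.94
  [3→5]: (9.96+9.25)/2 × 2 = 19.21
  [5→11]: (9.25+4.67)/2 × 6 = 41.76
  Sum = 75.91 µg/mL·h
Extrapolated tail: C_last / k_e = 4.67 / 0.131 = 35.649
AUC_0→∞ = 75.91 + 35.649 = 111.559 µg/mL·h

AUC = 112 µg/mL·h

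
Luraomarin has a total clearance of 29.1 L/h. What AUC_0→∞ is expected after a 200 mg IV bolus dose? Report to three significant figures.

AUC_0→∞ = Dose_iv / CL
        = 200 / 29.1 = 6.87285 mg/L·h

AUC = 6.87 mg/L·h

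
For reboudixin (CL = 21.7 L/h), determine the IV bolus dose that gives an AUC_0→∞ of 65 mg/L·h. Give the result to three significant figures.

Dose_iv = CL × AUC_0→∞
     = 21.7 × 65 = 1410.5 mg

Dose = 1410 mg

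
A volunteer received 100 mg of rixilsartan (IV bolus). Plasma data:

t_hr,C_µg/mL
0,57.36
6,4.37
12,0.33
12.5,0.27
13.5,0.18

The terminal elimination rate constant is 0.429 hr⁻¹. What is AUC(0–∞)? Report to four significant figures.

AUC = 200.1 µg/mL·hr

Trapezoidal AUC_0→13.5:
  [0→6]: (57.36+4.37)/2 × 6 = 185.19
  [6→12]: (4.37+0.33)/2 × 6 = 14.1
  [12→12.5]: (0.33+0.27)/2 × 0.5 = 0.15
  [12.5→13.5]: (0.27+0.18)/2 × 1 = 0.225
  Sum = 199.665 µg/mL·hr
Extrapolated tail: C_last / k_e = 0.18 / 0.429 = 0.420
AUC_0→∞ = 199.665 + 0.420 = 200.085 µg/mL·hr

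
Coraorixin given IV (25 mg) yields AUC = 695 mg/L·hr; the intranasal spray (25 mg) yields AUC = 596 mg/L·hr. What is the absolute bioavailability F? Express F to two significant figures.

F = (AUC_ev / D_ev) / (AUC_iv / D_iv)
  = (596/25) / (695/25)
  = 23.84 / 27.8 = 0.8576

F = 0.86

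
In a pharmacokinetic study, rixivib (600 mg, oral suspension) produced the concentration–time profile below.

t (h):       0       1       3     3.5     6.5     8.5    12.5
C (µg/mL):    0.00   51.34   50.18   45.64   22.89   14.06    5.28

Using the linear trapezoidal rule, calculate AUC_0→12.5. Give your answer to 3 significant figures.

AUC = 330 µg/mL·h

Trapezoidal AUC_0→12.5:
  [0→1]: (0.00+51.34)/2 × 1 = 25.67
  [1→3]: (51.34+50.18)/2 × 2 = 101.52
  [3→3.5]: (50.18+45.64)/2 × 0.5 = 23.955
  [3.5→6.5]: (45.64+22.89)/2 × 3 = 102.795
  [6.5→8.5]: (22.89+14.06)/2 × 2 = 36.95
  [8.5→12.5]: (14.06+5.28)/2 × 4 = 38.68
  Sum = 329.57 µg/mL·h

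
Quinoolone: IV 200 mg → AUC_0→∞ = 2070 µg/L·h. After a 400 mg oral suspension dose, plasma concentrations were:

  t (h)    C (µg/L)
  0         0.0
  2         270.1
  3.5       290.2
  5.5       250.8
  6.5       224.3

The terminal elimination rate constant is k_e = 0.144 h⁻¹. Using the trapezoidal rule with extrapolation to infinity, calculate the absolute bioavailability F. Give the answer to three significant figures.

Trapezoidal AUC_0→6.5 (oral suspension):
  [0→2]: (0.0+270.1)/2 × 2 = 270.1
  [2→3.5]: (270.1+290.2)/2 × 1.5 = 420.225
  [3.5→5.5]: (290.2+250.8)/2 × 2 = 541.0
  [5.5→6.5]: (250.8+224.3)/2 × 1 = 237.55
  Sum = 1468.875 µg/L·h
Tail: C_last/k_e = 224.3/0.144 = 1557.639
AUC_0→∞ (oral suspension) = 1468.875 + 1557.639 = 3026.514 µg/L·h
F = (AUC_ev/D_ev)/(AUC_iv/D_iv) = (3026.514/400)/(2070/200) = 7.566285/10.35 = 0.7310

F = 0.731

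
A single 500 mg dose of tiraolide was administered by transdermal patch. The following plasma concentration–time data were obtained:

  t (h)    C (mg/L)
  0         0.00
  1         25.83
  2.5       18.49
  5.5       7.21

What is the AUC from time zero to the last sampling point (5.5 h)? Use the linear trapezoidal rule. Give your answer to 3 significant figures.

Trapezoidal AUC_0→5.5:
  [0→1]: (0.00+25.83)/2 × 1 = 12.915
  [1→2.5]: (25.83+18.49)/2 × 1.5 = 33.24
  [2.5→5.5]: (18.49+7.21)/2 × 3 = 38.55
  Sum = 84.705 mg/L·h

AUC = 84.7 mg/L·h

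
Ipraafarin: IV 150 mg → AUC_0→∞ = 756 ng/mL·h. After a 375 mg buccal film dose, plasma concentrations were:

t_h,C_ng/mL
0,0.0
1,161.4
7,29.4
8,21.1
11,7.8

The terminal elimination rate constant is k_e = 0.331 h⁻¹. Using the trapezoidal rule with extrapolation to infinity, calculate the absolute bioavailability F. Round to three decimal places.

F = 0.394

Trapezoidal AUC_0→11 (buccal film):
  [0→1]: (0.0+161.4)/2 × 1 = 80.7
  [1→7]: (161.4+29.4)/2 × 6 = 572.4
  [7→8]: (29.4+21.1)/2 × 1 = 25.25
  [8→11]: (21.1+7.8)/2 × 3 = 43.35
  Sum = 721.7 ng/mL·h
Tail: C_last/k_e = 7.8/0.331 = 23.565
AUC_0→∞ (buccal film) = 721.7 + 23.565 = 745.265 ng/mL·h
F = (AUC_ev/D_ev)/(AUC_iv/D_iv) = (745.265/375)/(756/150) = 1.98737/5.04 = 0.3943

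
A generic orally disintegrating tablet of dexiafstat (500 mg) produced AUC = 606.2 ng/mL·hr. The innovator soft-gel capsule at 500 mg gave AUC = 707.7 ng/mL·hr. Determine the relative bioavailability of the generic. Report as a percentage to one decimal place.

F_rel = (AUC_test/D_test) / (AUC_ref/D_ref)
      = (606.2/500) / (707.7/500)
      = 1.2124 / 1.4154 = 0.8566 = 85.66%

F_rel = 85.7%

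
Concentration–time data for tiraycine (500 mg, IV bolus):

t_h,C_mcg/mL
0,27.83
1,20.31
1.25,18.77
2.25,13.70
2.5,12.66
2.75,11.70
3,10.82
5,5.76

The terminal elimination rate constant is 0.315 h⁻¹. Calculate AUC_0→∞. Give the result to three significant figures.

Trapezoidal AUC_0→5:
  [0→1]: (27.83+20.31)/2 × 1 = 24.07
  [1→1.25]: (20.31+18.77)/2 × 0.25 = 4.885
  [1.25→2.25]: (18.77+13.70)/2 × 1 = 16.235
  [2.25→2.5]: (13.70+12.66)/2 × 0.25 = 3.295
  [2.5→2.75]: (12.66+11.70)/2 × 0.25 = 3.045
  [2.75→3]: (11.70+10.82)/2 × 0.25 = 2.815
  [3→5]: (10.82+5.76)/2 × 2 = 16.58
  Sum = 70.925 mcg/mL·h
Extrapolated tail: C_last / k_e = 5.76 / 0.315 = 18.286
AUC_0→∞ = 70.925 + 18.286 = 89.211 mcg/mL·h

AUC = 89.2 mcg/mL·h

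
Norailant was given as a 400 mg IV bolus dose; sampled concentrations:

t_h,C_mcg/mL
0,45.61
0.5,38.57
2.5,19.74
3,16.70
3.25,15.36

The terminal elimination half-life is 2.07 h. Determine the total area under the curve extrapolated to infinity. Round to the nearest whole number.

AUC = 138 mcg/mL·h

Trapezoidal AUC_0→3.25:
  [0→0.5]: (45.61+38.57)/2 × 0.5 = 21.045
  [0.5→2.5]: (38.57+19.74)/2 × 2 = 58.31
  [2.5→3]: (19.74+16.70)/2 × 0.5 = 9.11
  [3→3.25]: (16.70+15.36)/2 × 0.25 = 4.0075
  Sum = 92.4725 mcg/mL·h
k_e = ln2 / t½ = 0.693147 / 2.07 = 0.3349 h^-1
Extrapolated tail: C_last / k_e = 15.36 / 0.3349 = 45.864
AUC_0→∞ = 92.4725 + 45.864 = 138.3365 mcg/mL·h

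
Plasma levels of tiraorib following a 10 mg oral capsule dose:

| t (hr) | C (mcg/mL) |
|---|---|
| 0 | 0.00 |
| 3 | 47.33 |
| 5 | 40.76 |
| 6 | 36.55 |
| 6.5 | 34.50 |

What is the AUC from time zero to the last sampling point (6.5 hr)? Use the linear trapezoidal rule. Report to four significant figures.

Trapezoidal AUC_0→6.5:
  [0→3]: (0.00+47.33)/2 × 3 = 70.995
  [3→5]: (47.33+40.76)/2 × 2 = 88.09
  [5→6]: (40.76+36.55)/2 × 1 = 38.655
  [6→6.5]: (36.55+34.50)/2 × 0.5 = 17.7625
  Sum = 215.5025 mcg/mL·hr

AUC = 215.5 mcg/mL·hr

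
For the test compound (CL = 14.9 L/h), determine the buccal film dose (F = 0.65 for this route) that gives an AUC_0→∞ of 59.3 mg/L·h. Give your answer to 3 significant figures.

Dose = CL × AUC_0→∞ / F
     = 14.9 × 59.3 / 0.65 = 1359.34 mg

Dose = 1360 mg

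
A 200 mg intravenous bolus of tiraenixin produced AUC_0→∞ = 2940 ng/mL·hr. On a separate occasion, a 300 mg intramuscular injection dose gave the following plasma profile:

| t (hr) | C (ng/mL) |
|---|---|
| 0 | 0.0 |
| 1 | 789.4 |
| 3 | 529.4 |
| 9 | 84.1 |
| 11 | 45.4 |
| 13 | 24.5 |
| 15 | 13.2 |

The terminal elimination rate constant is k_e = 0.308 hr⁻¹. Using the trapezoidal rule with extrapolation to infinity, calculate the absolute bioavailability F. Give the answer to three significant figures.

Trapezoidal AUC_0→15 (intramuscular injection):
  [0→1]: (0.0+789.4)/2 × 1 = 394.7
  [1→3]: (789.4+529.4)/2 × 2 = 1318.8
  [3→9]: (529.4+84.1)/2 × 6 = 1840.5
  [9→11]: (84.1+45.4)/2 × 2 = 129.5
  [11→13]: (45.4+24.5)/2 × 2 = 69.9
  [13→15]: (24.5+13.2)/2 × 2 = 37.7
  Sum = 3791.1 ng/mL·hr
Tail: C_last/k_e = 13.2/0.308 = 42.857
AUC_0→∞ (intramuscular injection) = 3791.1 + 42.857 = 3833.957 ng/mL·hr
F = (AUC_ev/D_ev)/(AUC_iv/D_iv) = (3833.957/300)/(2940/200) = 12.7799/14.7 = 0.8694

F = 0.869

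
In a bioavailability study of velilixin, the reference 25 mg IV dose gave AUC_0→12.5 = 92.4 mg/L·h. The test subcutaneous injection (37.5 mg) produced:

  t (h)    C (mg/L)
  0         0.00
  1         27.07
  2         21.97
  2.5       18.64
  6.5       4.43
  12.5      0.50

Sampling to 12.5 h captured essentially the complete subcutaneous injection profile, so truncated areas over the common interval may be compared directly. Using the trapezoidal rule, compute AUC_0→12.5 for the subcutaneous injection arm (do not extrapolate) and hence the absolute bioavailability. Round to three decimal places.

Trapezoidal AUC_0→12.5 (subcutaneous injection):
  [0→1]: (0.00+27.07)/2 × 1 = 13.535
  [1→2]: (27.07+21.97)/2 × 1 = 24.52
  [2→2.5]: (21.97+18.64)/2 × 0.5 = 10.1525
  [2.5→6.5]: (18.64+4.43)/2 × 4 = 46.14
  [6.5→12.5]: (4.43+0.50)/2 × 6 = 14.79
  Sum = 109.1375 mg/L·h
F = (AUC_ev/D_ev)/(AUC_iv/D_iv) = (109.1375/37.5)/(92.4/25) = 2.91033/3.696 = 0.7874

F = 0.787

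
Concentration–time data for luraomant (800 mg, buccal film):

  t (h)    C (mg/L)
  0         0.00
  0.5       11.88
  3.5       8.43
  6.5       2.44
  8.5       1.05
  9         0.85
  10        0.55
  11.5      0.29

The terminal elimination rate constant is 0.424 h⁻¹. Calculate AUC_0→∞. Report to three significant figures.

Trapezoidal AUC_0→11.5:
  [0→0.5]: (0.00+11.88)/2 × 0.5 = 2.97
  [0.5→3.5]: (11.88+8.43)/2 × 3 = 30.465
  [3.5→6.5]: (8.43+2.44)/2 × 3 = 16.305
  [6.5→8.5]: (2.44+1.05)/2 × 2 = 3.49
  [8.5→9]: (1.05+0.85)/2 × 0.5 = 0.475
  [9→10]: (0.85+0.55)/2 × 1 = 0.7
  [10→11.5]: (0.55+0.29)/2 × 1.5 = 0.63
  Sum = 55.035 mg/L·h
Extrapolated tail: C_last / k_e = 0.29 / 0.424 = 0.684
AUC_0→∞ = 55.035 + 0.684 = 55.719 mg/L·h

AUC = 55.7 mg/L·h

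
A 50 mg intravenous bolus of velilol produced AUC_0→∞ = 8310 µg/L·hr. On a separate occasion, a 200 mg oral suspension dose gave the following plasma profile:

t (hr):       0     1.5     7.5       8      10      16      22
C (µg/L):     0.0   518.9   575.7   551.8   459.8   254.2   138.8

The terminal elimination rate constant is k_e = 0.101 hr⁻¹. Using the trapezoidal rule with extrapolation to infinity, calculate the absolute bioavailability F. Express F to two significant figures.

Trapezoidal AUC_0→22 (oral suspension):
  [0→1.5]: (0.0+518.9)/2 × 1.5 = 389.175
  [1.5→7.5]: (518.9+575.7)/2 × 6 = 3283.8
  [7.5→8]: (575.7+551.8)/2 × 0.5 = 281.875
  [8→10]: (551.8+459.8)/2 × 2 = 1011.6
  [10→16]: (459.8+254.2)/2 × 6 = 2142.0
  [16→22]: (254.2+138.8)/2 × 6 = 1179.0
  Sum = 8287.45 µg/L·hr
Tail: C_last/k_e = 138.8/0.101 = 1374.257
AUC_0→∞ (oral suspension) = 8287.45 + 1374.257 = 9661.707 µg/L·hr
F = (AUC_ev/D_ev)/(AUC_iv/D_iv) = (9661.707/200)/(8310/50) = 48.308535/166.2 = 0.2907

F = 0.29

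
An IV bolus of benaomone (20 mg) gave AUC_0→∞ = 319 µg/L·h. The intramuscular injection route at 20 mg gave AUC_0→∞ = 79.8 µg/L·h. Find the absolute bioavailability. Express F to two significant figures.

F = (AUC_ev / D_ev) / (AUC_iv / D_iv)
  = (79.8/20) / (319/20)
  = 3.99 / 15.95 = 0.2502

F = 0.25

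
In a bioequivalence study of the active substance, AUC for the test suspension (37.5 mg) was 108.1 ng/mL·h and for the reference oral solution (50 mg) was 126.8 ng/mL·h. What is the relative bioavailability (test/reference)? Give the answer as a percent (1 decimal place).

F_rel = (AUC_test/D_test) / (AUC_ref/D_ref)
      = (108.1/37.5) / (126.8/50)
      = 2.88267 / 2.536 = 1.1367 = 113.67%

F_rel = 113.7%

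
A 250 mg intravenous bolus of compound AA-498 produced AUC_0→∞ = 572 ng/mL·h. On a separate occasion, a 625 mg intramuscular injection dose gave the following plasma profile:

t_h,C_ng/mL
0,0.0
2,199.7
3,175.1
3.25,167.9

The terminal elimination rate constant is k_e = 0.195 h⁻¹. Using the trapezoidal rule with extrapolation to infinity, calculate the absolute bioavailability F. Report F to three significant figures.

F = 0.903

Trapezoidal AUC_0→3.25 (intramuscular injection):
  [0→2]: (0.0+199.7)/2 × 2 = 199.7
  [2→3]: (199.7+175.1)/2 × 1 = 187.4
  [3→3.25]: (175.1+167.9)/2 × 0.25 = 42.875
  Sum = 429.975 ng/mL·h
Tail: C_last/k_e = 167.9/0.195 = 861.026
AUC_0→∞ (intramuscular injection) = 429.975 + 861.026 = 1291.001 ng/mL·h
F = (AUC_ev/D_ev)/(AUC_iv/D_iv) = (1291.001/625)/(572/250) = 2.0656016/2.288 = 0.9028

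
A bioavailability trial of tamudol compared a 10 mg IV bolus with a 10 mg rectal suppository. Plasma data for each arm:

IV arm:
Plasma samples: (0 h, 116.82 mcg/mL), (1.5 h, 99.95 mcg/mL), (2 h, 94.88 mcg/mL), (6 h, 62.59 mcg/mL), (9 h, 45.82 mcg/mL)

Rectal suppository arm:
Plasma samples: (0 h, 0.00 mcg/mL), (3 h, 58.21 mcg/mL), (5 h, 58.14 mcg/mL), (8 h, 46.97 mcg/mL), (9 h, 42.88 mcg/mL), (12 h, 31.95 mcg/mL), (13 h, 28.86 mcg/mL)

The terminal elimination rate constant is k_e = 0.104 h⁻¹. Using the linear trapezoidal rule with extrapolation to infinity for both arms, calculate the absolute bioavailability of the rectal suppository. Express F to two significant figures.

F = 0.73

Trapezoidal AUC_0→9 (IV):
  [0→1.5]: (116.82+99.95)/2 × 1.5 = 162.5775
  [1.5→2]: (99.95+94.88)/2 × 0.5 = 48.7075
  [2→6]: (94.88+62.59)/2 × 4 = 314.94
  [6→9]: (62.59+45.82)/2 × 3 = 162.615
  Sum = 688.84 mcg/mL·h
IV tail: 45.82/0.104 = 440.577; AUC_iv,0→∞ = 688.84 + 440.577 = 1129.417 mcg/mL·h
Trapezoidal AUC_0→13 (rectal suppository):
  [0→3]: (0.00+58.21)/2 × 3 = 87.315
  [3→5]: (58.21+58.14)/2 × 2 = 116.35
  [5→8]: (58.14+46.97)/2 × 3 = 157.665
  [8→9]: (46.97+42.88)/2 × 1 = 44.925
  [9→12]: (42.88+31.95)/2 × 3 = 112.245
  [12→13]: (31.95+28.86)/2 × 1 = 30.405
  Sum = 548.905 mcg/mL·h
rectal suppository tail: 28.86/0.104 = 277.500; AUC_ev,0→∞ = 548.905 + 277.500 = 826.405 mcg/mL·h
F = (AUC_ev/D_ev)/(AUC_iv/D_iv) = (826.405/10)/(1129.417/10) = 82.6405/112.9417 = 0.7317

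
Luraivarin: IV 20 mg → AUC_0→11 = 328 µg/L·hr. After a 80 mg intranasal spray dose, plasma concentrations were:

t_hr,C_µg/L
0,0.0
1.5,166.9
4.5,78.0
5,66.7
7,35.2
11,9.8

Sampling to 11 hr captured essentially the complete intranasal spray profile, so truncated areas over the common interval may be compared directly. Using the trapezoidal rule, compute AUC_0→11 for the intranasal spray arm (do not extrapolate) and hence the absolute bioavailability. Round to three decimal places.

Trapezoidal AUC_0→11 (intranasal spray):
  [0→1.5]: (0.0+166.9)/2 × 1.5 = 125.175
  [1.5→4.5]: (166.9+78.0)/2 × 3 = 367.35
  [4.5→5]: (78.0+66.7)/2 × 0.5 = 36.175
  [5→7]: (66.7+35.2)/2 × 2 = 101.9
  [7→11]: (35.2+9.8)/2 × 4 = 90.0
  Sum = 720.6 µg/L·hr
F = (AUC_ev/D_ev)/(AUC_iv/D_iv) = (720.6/80)/(328/20) = 9.0075/16.4 = 0.5492

F = 0.549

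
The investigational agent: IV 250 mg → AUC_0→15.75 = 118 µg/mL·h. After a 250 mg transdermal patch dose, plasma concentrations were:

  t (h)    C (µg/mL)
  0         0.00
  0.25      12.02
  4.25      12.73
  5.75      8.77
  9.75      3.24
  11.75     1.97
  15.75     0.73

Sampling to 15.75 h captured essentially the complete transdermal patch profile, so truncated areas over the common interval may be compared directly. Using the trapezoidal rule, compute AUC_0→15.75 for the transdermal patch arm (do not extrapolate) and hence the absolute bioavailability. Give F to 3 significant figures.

Trapezoidal AUC_0→15.75 (transdermal patch):
  [0→0.25]: (0.00+12.02)/2 × 0.25 = 1.5025
  [0.25→4.25]: (12.02+12.73)/2 × 4 = 49.5
  [4.25→5.75]: (12.73+8.77)/2 × 1.5 = 16.125
  [5.75→9.75]: (8.77+3.24)/2 × 4 = 24.02
  [9.75→11.75]: (3.24+1.97)/2 × 2 = 5.21
  [11.75→15.75]: (1.97+0.73)/2 × 4 = 5.4
  Sum = 101.7575 µg/mL·h
F = (AUC_ev/D_ev)/(AUC_iv/D_iv) = (101.7575/250)/(118/250) = 0.40703/0.472 = 0.8624

F = 0.862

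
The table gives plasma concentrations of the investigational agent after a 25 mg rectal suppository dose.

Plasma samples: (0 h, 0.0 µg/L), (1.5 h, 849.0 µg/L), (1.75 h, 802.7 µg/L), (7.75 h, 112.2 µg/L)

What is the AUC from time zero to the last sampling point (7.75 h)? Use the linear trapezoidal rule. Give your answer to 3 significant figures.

Trapezoidal AUC_0→7.75:
  [0→1.5]: (0.0+849.0)/2 × 1.5 = 636.75
  [1.5→1.75]: (849.0+802.7)/2 × 0.25 = 206.4625
  [1.75→7.75]: (802.7+112.2)/2 × 6 = 2744.7
  Sum = 3587.9125 µg/L·h

AUC = 3590 µg/L·h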